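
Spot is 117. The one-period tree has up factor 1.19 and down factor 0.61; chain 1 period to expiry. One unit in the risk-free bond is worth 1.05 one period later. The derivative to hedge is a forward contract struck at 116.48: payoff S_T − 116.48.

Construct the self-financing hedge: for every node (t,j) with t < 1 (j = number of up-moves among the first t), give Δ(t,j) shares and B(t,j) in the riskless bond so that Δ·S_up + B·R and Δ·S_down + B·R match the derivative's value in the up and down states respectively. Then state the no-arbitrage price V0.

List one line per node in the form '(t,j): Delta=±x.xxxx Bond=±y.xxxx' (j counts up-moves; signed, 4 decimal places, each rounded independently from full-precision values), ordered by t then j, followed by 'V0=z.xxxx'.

Since d<R<u, set p* = (R−d)/(u−d) = 0.7586; price each node as the discounted p*-expectation of its children.
Terminal values V(1,·): V(1,0)=-45.1100, V(1,1)=22.7500
Node (0,0) S=117.0000: V=(p*·22.7500+(1−p*)·-45.1100)/1.05=6.0667; Δ=(22.7500−-45.1100)/(139.2300−71.3700)=1.0000; B=V−Δ·S=-110.9333
Each (Δ,B) replicates both successor values, so the strategy is self-financing and V0 is arbitrage-free.

(0,0): Delta=1.0000 Bond=-110.9333
V0=6.0667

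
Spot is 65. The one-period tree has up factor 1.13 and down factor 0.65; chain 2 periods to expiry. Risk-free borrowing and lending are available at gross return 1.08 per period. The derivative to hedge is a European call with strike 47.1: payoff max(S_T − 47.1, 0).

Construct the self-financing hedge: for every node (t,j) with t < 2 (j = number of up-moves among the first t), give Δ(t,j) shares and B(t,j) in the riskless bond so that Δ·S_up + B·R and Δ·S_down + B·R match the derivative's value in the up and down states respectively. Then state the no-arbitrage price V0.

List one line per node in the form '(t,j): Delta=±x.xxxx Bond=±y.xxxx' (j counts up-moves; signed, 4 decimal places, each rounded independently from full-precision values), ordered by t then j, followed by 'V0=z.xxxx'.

Under the risk-neutral measure, an up-move has probability p* = (R−d)/(u−d) = 0.8958 and values discount at R = 1.08.
Payoff layer (t=2): V(2,0)=0.0000, V(2,1)=0.6425, V(2,2)=35.8985
  t=1,j=0: stock 42.2500 → up 47.7425 (V=0.6425), down 27.4625 (V=0.0000). Price 0.5329; hedge Δ=0.0317, bond B=-0.8056.
  t=1,j=1: stock 73.4500 → up 82.9985 (V=35.8985), down 47.7425 (V=0.6425). Price 29.8389; hedge Δ=1.0000, bond B=-43.6111.
  t=0,j=0: stock 65.0000 → up 73.4500 (V=29.8389), down 42.2500 (V=0.5329). Price 24.8020; hedge Δ=0.9393, bond B=-36.2520.
Self-financing check: at every node Δ·S+B equals the discounted successor values.

(0,0): Delta=0.9393 Bond=-36.2520
(1,0): Delta=0.0317 Bond=-0.8056
(1,1): Delta=1.0000 Bond=-43.6111
V0=24.8020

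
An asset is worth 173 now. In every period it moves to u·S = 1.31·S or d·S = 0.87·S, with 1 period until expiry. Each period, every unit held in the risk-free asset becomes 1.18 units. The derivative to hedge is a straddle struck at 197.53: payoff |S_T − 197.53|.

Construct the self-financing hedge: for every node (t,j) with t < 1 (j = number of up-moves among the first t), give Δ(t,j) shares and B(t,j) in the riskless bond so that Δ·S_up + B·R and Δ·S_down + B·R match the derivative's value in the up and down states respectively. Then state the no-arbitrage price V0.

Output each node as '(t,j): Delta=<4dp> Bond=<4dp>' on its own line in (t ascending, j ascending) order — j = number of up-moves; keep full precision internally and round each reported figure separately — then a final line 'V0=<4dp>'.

No-arbitrage ⇒ martingale measure with p* = (R−d)/(u−d) = 0.7045.
At expiry t=1: V(1,0)=47.0200, V(1,1)=29.1000
(0,0): S=173.0000. Δ = (V_up−V_dn)/(S_up−S_dn) = (29.1000−47.0200)/(226.6300−150.5100) = -0.2354. V = [p*·29.1000 + (1−p*)·47.0200]/1.18 = 29.1479. B = V − Δ·S = 69.8752.
Each (Δ,B) replicates both successor values, so the strategy is self-financing and V0 is arbitrage-free.

(0,0): Delta=-0.2354 Bond=69.8752
V0=29.1479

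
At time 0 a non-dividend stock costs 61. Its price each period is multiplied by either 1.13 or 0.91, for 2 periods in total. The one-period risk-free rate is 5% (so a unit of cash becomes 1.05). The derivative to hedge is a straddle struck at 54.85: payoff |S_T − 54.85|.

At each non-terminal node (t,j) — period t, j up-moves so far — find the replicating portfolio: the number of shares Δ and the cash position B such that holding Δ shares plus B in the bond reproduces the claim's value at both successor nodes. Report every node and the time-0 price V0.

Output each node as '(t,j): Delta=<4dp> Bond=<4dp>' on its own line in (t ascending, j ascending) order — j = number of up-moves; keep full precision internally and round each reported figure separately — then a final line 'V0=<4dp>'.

(0,0): Delta=0.7762 Bond=-35.0595
(1,0): Delta=0.2899 Bond=-9.8176
(1,1): Delta=1.0000 Bond=-52.2381
V0=12.2895

Since d<R<u, set p* = (R−d)/(u−d) = 0.6364; price each node as the discounted p*-expectation of its children.
Terminal payoffs: V(2,0)=4.3359, V(2,1)=7.8763, V(2,2)=23.0409
(1,0): S=55.5100. Δ = (V_up−V_dn)/(S_up−S_dn) = (7.8763−4.3359)/(62.7263−50.5141) = 0.2899. V = [p*·7.8763 + (1−p*)·4.3359]/1.05 = 6.2751. B = V − Δ·S = -9.8176.
(1,1): S=68.9300. Δ = (V_up−V_dn)/(S_up−S_dn) = (23.0409−7.8763)/(77.8909−62.7263) = 1.0000. V = [p*·23.0409 + (1−p*)·7.8763]/1.05 = 16.6919. B = V − Δ·S = -52.2381.
(0,0): S=61.0000. Δ = (V_up−V_dn)/(S_up−S_dn) = (16.6919−6.2751)/(68.9300−55.5100) = 0.7762. V = [p*·16.6919 + (1−p*)·6.2751]/1.05 = 12.2895. B = V − Δ·S = -35.0595.
Root portfolio cost Δ·61+B reproduces V0=12.2895.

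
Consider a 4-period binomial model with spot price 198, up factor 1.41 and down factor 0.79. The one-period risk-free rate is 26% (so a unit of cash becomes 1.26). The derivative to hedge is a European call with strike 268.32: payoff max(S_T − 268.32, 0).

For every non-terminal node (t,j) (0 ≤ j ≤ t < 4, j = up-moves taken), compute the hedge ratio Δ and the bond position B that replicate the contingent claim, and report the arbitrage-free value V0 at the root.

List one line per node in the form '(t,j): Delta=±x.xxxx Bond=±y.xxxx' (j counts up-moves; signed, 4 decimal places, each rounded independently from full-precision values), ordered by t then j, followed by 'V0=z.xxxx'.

(0,0): Delta=0.8995 Bond=-82.2548
(1,0): Delta=0.6351 Bond=-62.2864
(1,1): Delta=0.9468 Bond=-116.8394
(2,0): Delta=0.0000 Bond=0.0000
(2,1): Delta=0.7487 Bond=-103.5279
(2,2): Delta=0.9822 Bond=-161.1612
(3,0): Delta=0.0000 Bond=0.0000
(3,1): Delta=0.0000 Bond=0.0000
(3,2): Delta=0.8825 Bond=-172.0766
(3,3): Delta=1.0000 Bond=-212.9524
V0=95.8433

Since d<R<u, set p* = (R−d)/(u−d) = 0.7581; price each node as the discounted p*-expectation of its children.
Terminal values V(4,·): V(4,0)=0.0000, V(4,1)=0.0000, V(4,2)=0.0000, V(4,3)=170.1598, V(4,4)=514.2832
  t=3,j=0: stock 97.6217 → up 137.6466 (V=0.0000), down 77.1212 (V=0.0000). Price 0.0000; hedge Δ=0.0000, bond B=0.0000.
  t=3,j=1: stock 174.2362 → up 245.6731 (V=0.0000), down 137.6466 (V=0.0000). Price 0.0000; hedge Δ=0.0000, bond B=0.0000.
  t=3,j=2: stock 310.9786 → up 438.4798 (V=170.1598), down 245.6731 (V=0.0000). Price 102.3747; hedge Δ=0.8825, bond B=-172.0766.
  t=3,j=3: stock 555.0378 → up 782.6032 (V=514.2832), down 438.4798 (V=170.1598). Price 342.0854; hedge Δ=1.0000, bond B=-212.9524.
  t=2,j=0: stock 123.5718 → up 174.2362 (V=0.0000), down 97.6217 (V=0.0000). Price 0.0000; hedge Δ=0.0000, bond B=0.0000.
  t=2,j=1: stock 220.5522 → up 310.9786 (V=102.3747), down 174.2362 (V=0.0000). Price 61.5926; hedge Δ=0.7487, bond B=-103.5279.
  t=2,j=2: stock 393.6438 → up 555.0378 (V=342.0854), down 310.9786 (V=102.3747). Price 225.4689; hedge Δ=0.9822, bond B=-161.1612.
  t=1,j=0: stock 156.4200 → up 220.5522 (V=61.5926), down 123.5718 (V=0.0000). Price 37.0565; hedge Δ=0.6351, bond B=-62.2864.
  t=1,j=1: stock 279.1800 → up 393.6438 (V=225.4689), down 220.5522 (V=61.5926). Price 147.4773; hedge Δ=0.9468, bond B=-116.8394.
  t=0,j=0: stock 198.0000 → up 279.1800 (V=147.4773), down 156.4200 (V=37.0565). Price 95.8433; hedge Δ=0.8995, bond B=-82.2548.
Self-financing check: at every node Δ·S+B equals the discounted successor values.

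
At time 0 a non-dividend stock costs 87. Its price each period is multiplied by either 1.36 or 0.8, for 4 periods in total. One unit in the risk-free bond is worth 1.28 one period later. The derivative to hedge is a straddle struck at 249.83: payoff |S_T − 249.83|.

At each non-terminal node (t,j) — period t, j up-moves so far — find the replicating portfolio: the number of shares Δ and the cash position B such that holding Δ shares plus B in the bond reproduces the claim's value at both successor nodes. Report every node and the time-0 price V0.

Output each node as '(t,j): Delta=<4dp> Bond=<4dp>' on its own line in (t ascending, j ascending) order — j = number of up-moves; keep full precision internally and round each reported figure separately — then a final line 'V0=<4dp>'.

(0,0): Delta=-0.4108 Bond=61.0307
(1,0): Delta=-1.0000 Bond=119.1282
(1,1): Delta=-0.3530 Bond=71.2845
(2,0): Delta=-1.0000 Bond=152.4841
(2,1): Delta=-1.0000 Bond=152.4841
(2,2): Delta=-0.2896 Bond=81.0375
(3,0): Delta=-1.0000 Bond=195.1797
(3,1): Delta=-1.0000 Bond=195.1797
(3,2): Delta=-1.0000 Bond=195.1797
(3,3): Delta=-0.2199 Bond=88.4860
V0=25.2919

Under the risk-neutral measure, an up-move has probability p* = (R−d)/(u−d) = 0.8571 and values discount at R = 1.28.
Terminal values V(4,·): V(4,0)=214.1948, V(4,1)=189.2502, V(4,2)=146.8443, V(4,3)=74.7543, V(4,4)=47.7988
Node (3,0) S=44.5440: V=(p*·189.2502+(1−p*)·214.1948)/1.28=150.6357; Δ=(189.2502−214.1948)/(60.5798−35.6352)=-1.0000; B=V−Δ·S=195.1797
Node (3,1) S=75.7248: V=(p*·146.8443+(1−p*)·189.2502)/1.28=119.4549; Δ=(146.8443−189.2502)/(102.9857−60.5798)=-1.0000; B=V−Δ·S=195.1797
Node (3,2) S=128.7322: V=(p*·74.7543+(1−p*)·146.8443)/1.28=66.4475; Δ=(74.7543−146.8443)/(175.0757−102.9857)=-1.0000; B=V−Δ·S=195.1797
Node (3,3) S=218.8447: V=(p*·47.7988+(1−p*)·74.7543)/1.28=40.3512; Δ=(47.7988−74.7543)/(297.6288−175.0757)=-0.2199; B=V−Δ·S=88.4860
Node (2,0) S=55.6800: V=(p*·119.4549+(1−p*)·150.6357)/1.28=96.8041; Δ=(119.4549−150.6357)/(75.7248−44.5440)=-1.0000; B=V−Δ·S=152.4841
Node (2,1) S=94.6560: V=(p*·66.4475+(1−p*)·119.4549)/1.28=57.8281; Δ=(66.4475−119.4549)/(128.7322−75.7248)=-1.0000; B=V−Δ·S=152.4841
Node (2,2) S=160.9152: V=(p*·40.3512+(1−p*)·66.4475)/1.28=34.4369; Δ=(40.3512−66.4475)/(218.8447−128.7322)=-0.2896; B=V−Δ·S=81.0375
Node (1,0) S=69.6000: V=(p*·57.8281+(1−p*)·96.8041)/1.28=49.5282; Δ=(57.8281−96.8041)/(94.6560−55.6800)=-1.0000; B=V−Δ·S=119.1282
Node (1,1) S=118.3200: V=(p*·34.4369+(1−p*)·57.8281)/1.28=29.5145; Δ=(34.4369−57.8281)/(160.9152−94.6560)=-0.3530; B=V−Δ·S=71.2845
Node (0,0) S=87.0000: V=(p*·29.5145+(1−p*)·49.5282)/1.28=25.2919; Δ=(29.5145−49.5282)/(118.3200−69.6000)=-0.4108; B=V−Δ·S=61.0307
The time-0 hedge costs 25.2919, which is the no-arbitrage price.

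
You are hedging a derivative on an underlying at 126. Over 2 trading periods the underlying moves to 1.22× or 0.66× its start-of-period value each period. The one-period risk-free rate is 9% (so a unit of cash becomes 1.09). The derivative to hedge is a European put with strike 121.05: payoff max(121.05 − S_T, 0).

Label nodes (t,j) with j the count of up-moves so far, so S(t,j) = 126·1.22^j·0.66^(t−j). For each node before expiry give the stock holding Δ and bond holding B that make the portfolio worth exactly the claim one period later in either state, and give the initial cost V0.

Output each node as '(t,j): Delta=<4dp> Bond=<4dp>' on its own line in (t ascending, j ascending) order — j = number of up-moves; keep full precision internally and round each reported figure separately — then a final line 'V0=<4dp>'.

Under the risk-neutral measure, an up-move has probability p* = (R−d)/(u−d) = 0.7679 and values discount at R = 1.09.
Terminal payoffs: V(2,0)=66.1644, V(2,1)=19.5948, V(2,2)=0.0000
(1,0): S=83.1600. Δ = (V_up−V_dn)/(S_up−S_dn) = (19.5948−66.1644)/(101.4552−54.8856) = -1.0000. V = [p*·19.5948 + (1−p*)·66.1644]/1.09 = 27.8950. B = V − Δ·S = 111.0550.
(1,1): S=153.7200. Δ = (V_up−V_dn)/(S_up−S_dn) = (0.0000−19.5948)/(187.5384−101.4552) = -0.2276. V = [p*·0.0000 + (1−p*)·19.5948]/1.09 = 4.1732. B = V − Δ·S = 39.1639.
(0,0): S=126.0000. Δ = (V_up−V_dn)/(S_up−S_dn) = (4.1732−27.8950)/(153.7200−83.1600) = -0.3362. V = [p*·4.1732 + (1−p*)·27.8950]/1.09 = 8.8808. B = V − Δ·S = 51.2412.
Root portfolio cost Δ·126+B reproduces V0=8.8808.

(0,0): Delta=-0.3362 Bond=51.2412
(1,0): Delta=-1.0000 Bond=111.0550
(1,1): Delta=-0.2276 Bond=39.1639
V0=8.8808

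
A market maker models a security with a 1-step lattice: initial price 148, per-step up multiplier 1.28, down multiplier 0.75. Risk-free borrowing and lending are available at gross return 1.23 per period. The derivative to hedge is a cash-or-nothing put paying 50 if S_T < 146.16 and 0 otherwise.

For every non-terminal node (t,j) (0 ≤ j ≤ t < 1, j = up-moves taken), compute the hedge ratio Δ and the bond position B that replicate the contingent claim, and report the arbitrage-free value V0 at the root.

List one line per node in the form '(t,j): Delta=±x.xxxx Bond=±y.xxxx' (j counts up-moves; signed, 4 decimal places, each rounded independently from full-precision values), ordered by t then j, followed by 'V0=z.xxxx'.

(0,0): Delta=-0.6374 Bond=98.1746
V0=3.8349

No-arbitrage ⇒ martingale measure with p* = (R−d)/(u−d) = 0.9057.
Terminal values V(1,·): V(1,0)=50.0000, V(1,1)=0.0000
Node (0,0) S=148.0000: V=(p*·0.0000+(1−p*)·50.0000)/1.23=3.8349; Δ=(0.0000−50.0000)/(189.4400−111.0000)=-0.6374; B=V−Δ·S=98.1746
Check: Δ(0,0)·S0 + B(0,0) = 3.8349 = V0.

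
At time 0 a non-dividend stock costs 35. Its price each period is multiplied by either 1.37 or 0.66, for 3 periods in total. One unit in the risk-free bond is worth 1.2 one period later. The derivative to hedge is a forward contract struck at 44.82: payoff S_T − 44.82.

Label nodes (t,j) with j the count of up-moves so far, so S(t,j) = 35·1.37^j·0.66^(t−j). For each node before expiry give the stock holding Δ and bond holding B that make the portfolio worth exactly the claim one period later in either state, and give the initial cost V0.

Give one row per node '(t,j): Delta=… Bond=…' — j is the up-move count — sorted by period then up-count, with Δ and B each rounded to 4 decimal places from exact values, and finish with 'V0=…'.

Since d<R<u, set p* = (R−d)/(u−d) = 0.7606; price each node as the discounted p*-expectation of its children.
Payoff layer (t=3): V(3,0)=-34.7576, V(3,1)=-23.9330, V(3,2)=-1.4636, V(3,3)=45.1774
(2,0): S=15.2460. Δ = (V_up−V_dn)/(S_up−S_dn) = (-23.9330−-34.7576)/(20.8870−10.0624) = 1.0000. V = [p*·-23.9330 + (1−p*)·-34.7576]/1.2 = -22.1040. B = V − Δ·S = -37.3500.
(2,1): S=31.6470. Δ = (V_up−V_dn)/(S_up−S_dn) = (-1.4636−-23.9330)/(43.3564−20.8870) = 1.0000. V = [p*·-1.4636 + (1−p*)·-23.9330]/1.2 = -5.7030. B = V − Δ·S = -37.3500.
(2,2): S=65.6915. Δ = (V_up−V_dn)/(S_up−S_dn) = (45.1774−-1.4636)/(89.9974−43.3564) = 1.0000. V = [p*·45.1774 + (1−p*)·-1.4636]/1.2 = 28.3415. B = V − Δ·S = -37.3500.
(1,0): S=23.1000. Δ = (V_up−V_dn)/(S_up−S_dn) = (-5.7030−-22.1040)/(31.6470−15.2460) = 1.0000. V = [p*·-5.7030 + (1−p*)·-22.1040]/1.2 = -8.0250. B = V − Δ·S = -31.1250.
(1,1): S=47.9500. Δ = (V_up−V_dn)/(S_up−S_dn) = (28.3415−-5.7030)/(65.6915−31.6470) = 1.0000. V = [p*·28.3415 + (1−p*)·-5.7030]/1.2 = 16.8250. B = V − Δ·S = -31.1250.
(0,0): S=35.0000. Δ = (V_up−V_dn)/(S_up−S_dn) = (16.8250−-8.0250)/(47.9500−23.1000) = 1.0000. V = [p*·16.8250 + (1−p*)·-8.0250]/1.2 = 9.0625. B = V − Δ·S = -25.9375.
Check: Δ(0,0)·S0 + B(0,0) = 9.0625 = V0.

(0,0): Delta=1.0000 Bond=-25.9375
(1,0): Delta=1.0000 Bond=-31.1250
(1,1): Delta=1.0000 Bond=-31.1250
(2,0): Delta=1.0000 Bond=-37.3500
(2,1): Delta=1.0000 Bond=-37.3500
(2,2): Delta=1.0000 Bond=-37.3500
V0=9.0625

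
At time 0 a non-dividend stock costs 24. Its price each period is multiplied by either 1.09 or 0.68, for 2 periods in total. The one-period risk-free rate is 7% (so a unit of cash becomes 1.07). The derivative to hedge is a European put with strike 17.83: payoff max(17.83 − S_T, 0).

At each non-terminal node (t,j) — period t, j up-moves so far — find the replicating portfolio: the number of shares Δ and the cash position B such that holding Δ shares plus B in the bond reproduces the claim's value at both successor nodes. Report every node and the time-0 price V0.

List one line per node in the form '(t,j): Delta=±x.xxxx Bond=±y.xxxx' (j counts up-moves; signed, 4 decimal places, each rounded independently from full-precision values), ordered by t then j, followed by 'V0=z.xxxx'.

(0,0): Delta=-0.0347 Bond=0.8507
(1,0): Delta=-1.0000 Bond=16.6636
(1,1): Delta=-0.0038 Bond=0.1024
V0=0.0173

No-arbitrage ⇒ martingale measure with p* = (R−d)/(u−d) = 0.9512.
Payoff layer (t=2): V(2,0)=6.7324, V(2,1)=0.0412, V(2,2)=0.0000
Node (1,0) S=16.3200: V=(p*·0.0412+(1−p*)·6.7324)/1.07=0.3436; Δ=(0.0412−6.7324)/(17.7888−11.0976)=-1.0000; B=V−Δ·S=16.6636
Node (1,1) S=26.1600: V=(p*·0.0000+(1−p*)·0.0412)/1.07=0.0019; Δ=(0.0000−0.0412)/(28.5144−17.7888)=-0.0038; B=V−Δ·S=0.1024
Node (0,0) S=24.0000: V=(p*·0.0019+(1−p*)·0.3436)/1.07=0.0173; Δ=(0.0019−0.3436)/(26.1600−16.3200)=-0.0347; B=V−Δ·S=0.8507
Root portfolio cost Δ·24+B reproduces V0=0.0173.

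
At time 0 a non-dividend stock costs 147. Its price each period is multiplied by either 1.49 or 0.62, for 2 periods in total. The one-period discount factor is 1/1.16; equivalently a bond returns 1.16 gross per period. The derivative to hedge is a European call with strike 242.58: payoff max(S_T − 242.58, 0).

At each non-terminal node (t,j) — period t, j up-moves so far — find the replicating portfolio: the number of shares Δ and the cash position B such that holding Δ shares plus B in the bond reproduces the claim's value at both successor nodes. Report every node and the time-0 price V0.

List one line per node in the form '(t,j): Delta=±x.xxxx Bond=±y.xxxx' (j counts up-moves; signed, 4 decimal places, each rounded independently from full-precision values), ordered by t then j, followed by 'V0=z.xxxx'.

(0,0): Delta=0.3505 Bond=-27.5387
(1,0): Delta=0.0000 Bond=0.0000
(1,1): Delta=0.4396 Bond=-51.4668
V0=23.9853

Under the risk-neutral measure, an up-move has probability p* = (R−d)/(u−d) = 0.6207 and values discount at R = 1.16.
Terminal payoffs: V(2,0)=0.0000, V(2,1)=0.0000, V(2,2)=83.7747
(1,0): S=91.1400. Δ = (V_up−V_dn)/(S_up−S_dn) = (0.0000−0.0000)/(135.7986−56.5068) = 0.0000. V = [p*·0.0000 + (1−p*)·0.0000]/1.16 = 0.0000. B = V − Δ·S = 0.0000.
(1,1): S=219.0300. Δ = (V_up−V_dn)/(S_up−S_dn) = (83.7747−0.0000)/(326.3547−135.7986) = 0.4396. V = [p*·83.7747 + (1−p*)·0.0000]/1.16 = 44.8259. B = V − Δ·S = -51.4668.
(0,0): S=147.0000. Δ = (V_up−V_dn)/(S_up−S_dn) = (44.8259−0.0000)/(219.0300−91.1400) = 0.3505. V = [p*·44.8259 + (1−p*)·0.0000]/1.16 = 23.9853. B = V − Δ·S = -27.5387.
Each (Δ,B) replicates both successor values, so the strategy is self-financing and V0 is arbitrage-free.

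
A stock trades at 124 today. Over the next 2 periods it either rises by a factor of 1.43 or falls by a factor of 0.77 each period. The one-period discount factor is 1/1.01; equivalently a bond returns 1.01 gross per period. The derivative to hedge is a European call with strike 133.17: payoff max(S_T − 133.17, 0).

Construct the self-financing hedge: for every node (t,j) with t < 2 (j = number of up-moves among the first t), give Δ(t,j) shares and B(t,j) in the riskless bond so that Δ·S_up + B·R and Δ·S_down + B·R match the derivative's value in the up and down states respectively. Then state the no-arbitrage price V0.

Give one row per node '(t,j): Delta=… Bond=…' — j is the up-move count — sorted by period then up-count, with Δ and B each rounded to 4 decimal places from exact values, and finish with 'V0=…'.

(0,0): Delta=0.5408 Bond=-49.9213
(1,0): Delta=0.0534 Bond=-3.8886
(1,1): Delta=1.0000 Bond=-131.8515
V0=17.1340

Since d<R<u, set p* = (R−d)/(u−d) = 0.3636; price each node as the discounted p*-expectation of its children.
Payoff layer (t=2): V(2,0)=0.0000, V(2,1)=3.3664, V(2,2)=120.3976
(1,0): S=95.4800. Δ = (V_up−V_dn)/(S_up−S_dn) = (3.3664−0.0000)/(136.5364−73.5196) = 0.0534. V = [p*·3.3664 + (1−p*)·0.0000]/1.01 = 1.2120. B = V − Δ·S = -3.8886.
(1,1): S=177.3200. Δ = (V_up−V_dn)/(S_up−S_dn) = (120.3976−3.3664)/(253.5676−136.5364) = 1.0000. V = [p*·120.3976 + (1−p*)·3.3664]/1.01 = 45.4685. B = V − Δ·S = -131.8515.
(0,0): S=124.0000. Δ = (V_up−V_dn)/(S_up−S_dn) = (45.4685−1.2120)/(177.3200−95.4800) = 0.5408. V = [p*·45.4685 + (1−p*)·1.2120]/1.01 = 17.1340. B = V − Δ·S = -49.9213.
Self-financing check: at every node Δ·S+B equals the discounted successor values.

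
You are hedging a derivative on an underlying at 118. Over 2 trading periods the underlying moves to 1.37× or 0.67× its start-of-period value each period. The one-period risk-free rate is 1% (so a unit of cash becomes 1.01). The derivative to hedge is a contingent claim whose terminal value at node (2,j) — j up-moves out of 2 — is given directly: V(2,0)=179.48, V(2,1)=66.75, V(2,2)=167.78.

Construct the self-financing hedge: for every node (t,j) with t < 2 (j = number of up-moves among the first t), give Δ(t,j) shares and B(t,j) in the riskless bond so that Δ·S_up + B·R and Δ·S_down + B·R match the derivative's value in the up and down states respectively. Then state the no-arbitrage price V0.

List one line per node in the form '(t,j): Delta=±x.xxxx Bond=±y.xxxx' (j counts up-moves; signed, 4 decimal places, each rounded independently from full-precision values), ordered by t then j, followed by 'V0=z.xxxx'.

Since d<R<u, set p* = (R−d)/(u−d) = 0.4857; price each node as the discounted p*-expectation of its children.
Terminal payoffs: V(2,0)=179.4800, V(2,1)=66.7500, V(2,2)=167.7800
Node (1,0) S=79.0600: V=(p*·66.7500+(1−p*)·179.4800)/1.01=123.4905; Δ=(66.7500−179.4800)/(108.3122−52.9702)=-2.0370; B=V−Δ·S=284.5334
Node (1,1) S=161.6600: V=(p*·167.7800+(1−p*)·66.7500)/1.01=114.6750; Δ=(167.7800−66.7500)/(221.4742−108.3122)=0.8928; B=V−Δ·S=-29.6536
Node (0,0) S=118.0000: V=(p*·114.6750+(1−p*)·123.4905)/1.01=118.0284; Δ=(114.6750−123.4905)/(161.6600−79.0600)=-0.1067; B=V−Δ·S=130.6221
Check: Δ(0,0)·S0 + B(0,0) = 118.0284 = V0.

(0,0): Delta=-0.1067 Bond=130.6221
(1,0): Delta=-2.0370 Bond=284.5334
(1,1): Delta=0.8928 Bond=-29.6536
V0=118.0284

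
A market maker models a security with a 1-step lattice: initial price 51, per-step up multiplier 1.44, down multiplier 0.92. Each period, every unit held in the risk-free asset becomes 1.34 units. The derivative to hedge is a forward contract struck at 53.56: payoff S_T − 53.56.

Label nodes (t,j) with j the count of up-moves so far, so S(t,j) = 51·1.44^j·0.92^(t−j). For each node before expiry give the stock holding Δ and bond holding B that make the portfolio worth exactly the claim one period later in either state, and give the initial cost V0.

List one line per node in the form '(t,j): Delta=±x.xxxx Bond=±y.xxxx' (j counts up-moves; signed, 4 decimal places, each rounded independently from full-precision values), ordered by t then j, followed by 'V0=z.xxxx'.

No-arbitrage ⇒ martingale measure with p* = (R−d)/(u−d) = 0.8077.
Terminal payoffs: V(1,0)=-6.6400, V(1,1)=19.8800
Node (0,0) S=51.0000: V=(p*·19.8800+(1−p*)·-6.6400)/1.34=11.0299; Δ=(19.8800−-6.6400)/(73.4400−46.9200)=1.0000; B=V−Δ·S=-39.9701
The time-0 hedge costs 11.0299, which is the no-arbitrage price.

(0,0): Delta=1.0000 Bond=-39.9701
V0=11.0299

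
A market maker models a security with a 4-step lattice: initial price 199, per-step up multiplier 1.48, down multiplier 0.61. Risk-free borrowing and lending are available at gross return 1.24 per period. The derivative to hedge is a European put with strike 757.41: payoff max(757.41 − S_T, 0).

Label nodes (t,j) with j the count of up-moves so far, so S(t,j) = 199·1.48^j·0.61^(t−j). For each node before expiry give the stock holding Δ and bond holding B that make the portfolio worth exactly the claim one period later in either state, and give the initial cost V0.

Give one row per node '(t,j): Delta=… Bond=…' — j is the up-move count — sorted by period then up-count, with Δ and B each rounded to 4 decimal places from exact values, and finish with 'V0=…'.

Under the risk-neutral measure, an up-move has probability p* = (R−d)/(u−d) = 0.7241 and values discount at R = 1.24.
Payoff layer (t=4): V(4,0)=729.8568, V(4,1)=690.5596, V(4,2)=595.2155, V(4,3)=363.8889, V(4,4)=0.0000
(3,0): S=45.1692. Δ = (V_up−V_dn)/(S_up−S_dn) = (690.5596−729.8568)/(66.8504−27.5532) = -1.0000. V = [p*·690.5596 + (1−p*)·729.8568]/1.24 = 565.6453. B = V − Δ·S = 610.8145.
(3,1): S=109.5909. Δ = (V_up−V_dn)/(S_up−S_dn) = (595.2155−690.5596)/(162.1945−66.8504) = -1.0000. V = [p*·595.2155 + (1−p*)·690.5596]/1.24 = 501.2236. B = V − Δ·S = 610.8145.
(3,2): S=265.8927. Δ = (V_up−V_dn)/(S_up−S_dn) = (363.8889−595.2155)/(393.5211−162.1945) = -1.0000. V = [p*·363.8889 + (1−p*)·595.2155]/1.24 = 344.9219. B = V − Δ·S = 610.8145.
(3,3): S=645.1166. Δ = (V_up−V_dn)/(S_up−S_dn) = (0.0000−363.8889)/(954.7726−393.5211) = -0.6484. V = [p*·0.0000 + (1−p*)·363.8889]/1.24 = 80.9541. B = V − Δ·S = 499.2172.
(2,0): S=74.0479. Δ = (V_up−V_dn)/(S_up−S_dn) = (501.2236−565.6453)/(109.5909−45.1692) = -1.0000. V = [p*·501.2236 + (1−p*)·565.6453]/1.24 = 418.5445. B = V − Δ·S = 492.5924.
(2,1): S=179.6572. Δ = (V_up−V_dn)/(S_up−S_dn) = (344.9219−501.2236)/(265.8927−109.5909) = -1.0000. V = [p*·344.9219 + (1−p*)·501.2236]/1.24 = 312.9352. B = V − Δ·S = 492.5924.
(2,2): S=435.8896. Δ = (V_up−V_dn)/(S_up−S_dn) = (80.9541−344.9219)/(645.1166−265.8927) = -0.6961. V = [p*·80.9541 + (1−p*)·344.9219]/1.24 = 124.0103. B = V − Δ·S = 427.4215.
(1,0): S=121.3900. Δ = (V_up−V_dn)/(S_up−S_dn) = (312.9352−418.5445)/(179.6572−74.0479) = -1.0000. V = [p*·312.9352 + (1−p*)·418.5445]/1.24 = 275.8619. B = V − Δ·S = 397.2519.
(1,1): S=294.5200. Δ = (V_up−V_dn)/(S_up−S_dn) = (124.0103−312.9352)/(435.8896−179.6572) = -0.7373. V = [p*·124.0103 + (1−p*)·312.9352]/1.24 = 142.0383. B = V − Δ·S = 359.1933.
(0,0): S=199.0000. Δ = (V_up−V_dn)/(S_up−S_dn) = (142.0383−275.8619)/(294.5200−121.3900) = -0.7730. V = [p*·142.0383 + (1−p*)·275.8619]/1.24 = 144.3187. B = V − Δ·S = 298.1389.
The time-0 hedge costs 144.3187, which is the no-arbitrage price.

(0,0): Delta=-0.7730 Bond=298.1389
(1,0): Delta=-1.0000 Bond=397.2519
(1,1): Delta=-0.7373 Bond=359.1933
(2,0): Delta=-1.0000 Bond=492.5924
(2,1): Delta=-1.0000 Bond=492.5924
(2,2): Delta=-0.6961 Bond=427.4215
(3,0): Delta=-1.0000 Bond=610.8145
(3,1): Delta=-1.0000 Bond=610.8145
(3,2): Delta=-1.0000 Bond=610.8145
(3,3): Delta=-0.6484 Bond=499.2172
V0=144.3187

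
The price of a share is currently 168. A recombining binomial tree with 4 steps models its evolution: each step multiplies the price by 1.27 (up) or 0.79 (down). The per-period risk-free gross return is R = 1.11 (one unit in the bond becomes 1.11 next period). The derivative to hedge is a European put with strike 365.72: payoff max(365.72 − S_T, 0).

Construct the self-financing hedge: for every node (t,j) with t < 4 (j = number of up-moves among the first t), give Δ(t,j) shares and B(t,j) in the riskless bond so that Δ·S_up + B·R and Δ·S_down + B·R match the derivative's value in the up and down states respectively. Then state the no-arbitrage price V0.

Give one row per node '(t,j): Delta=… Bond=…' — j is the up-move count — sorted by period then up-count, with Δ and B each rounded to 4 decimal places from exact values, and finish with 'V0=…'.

(0,0): Delta=-0.8084 Bond=217.9998
(1,0): Delta=-1.0000 Bond=267.4113
(1,1): Delta=-0.7488 Bond=229.2640
(2,0): Delta=-1.0000 Bond=296.8266
(2,1): Delta=-1.0000 Bond=296.8266
(2,2): Delta=-0.6707 Bond=233.3113
(3,0): Delta=-1.0000 Bond=329.4775
(3,1): Delta=-1.0000 Bond=329.4775
(3,2): Delta=-1.0000 Bond=329.4775
(3,3): Delta=-0.5682 Bond=223.7245
V0=82.1916

No-arbitrage ⇒ martingale measure with p* = (R−d)/(u−d) = 0.6667.
Terminal payoffs: V(4,0)=300.2839, V(4,1)=260.5252, V(4,2)=196.6094, V(4,3)=93.8586, V(4,4)=0.0000
  t=3,j=0: stock 82.8306 → up 105.1948 (V=260.5252), down 65.4361 (V=300.2839). Price 246.6469; hedge Δ=-1.0000, bond B=329.4775.
  t=3,j=1: stock 133.1580 → up 169.1106 (V=196.6094), down 105.1948 (V=260.5252). Price 196.3195; hedge Δ=-1.0000, bond B=329.4775.
  t=3,j=2: stock 214.0641 → up 271.8614 (V=93.8586), down 169.1106 (V=196.6094). Price 115.4134; hedge Δ=-1.0000, bond B=329.4775.
  t=3,j=3: stock 344.1283 → up 437.0430 (V=0.0000), down 271.8614 (V=93.8586). Price 28.1858; hedge Δ=-0.5682, bond B=223.7245.
  t=2,j=0: stock 104.8488 → up 133.1580 (V=196.3195), down 82.8306 (V=246.6469). Price 191.9778; hedge Δ=-1.0000, bond B=296.8266.
  t=2,j=1: stock 168.5544 → up 214.0641 (V=115.4134), down 133.1580 (V=196.3195). Price 128.2722; hedge Δ=-1.0000, bond B=296.8266.
  t=2,j=2: stock 270.9672 → up 344.1283 (V=28.1858), down 214.0641 (V=115.4134). Price 51.5871; hedge Δ=-0.6707, bond B=233.3113.
  t=1,j=0: stock 132.7200 → up 168.5544 (V=128.2722), down 104.8488 (V=191.9778). Price 134.6913; hedge Δ=-1.0000, bond B=267.4113.
  t=1,j=1: stock 213.3600 → up 270.9672 (V=51.5871), down 168.5544 (V=128.2722). Price 69.5034; hedge Δ=-0.7488, bond B=229.2640.
  t=0,j=0: stock 168.0000 → up 213.3600 (V=69.5034), down 132.7200 (V=134.6913). Price 82.1916; hedge Δ=-0.8084, bond B=217.9998.
Self-financing check: at every node Δ·S+B equals the discounted successor values.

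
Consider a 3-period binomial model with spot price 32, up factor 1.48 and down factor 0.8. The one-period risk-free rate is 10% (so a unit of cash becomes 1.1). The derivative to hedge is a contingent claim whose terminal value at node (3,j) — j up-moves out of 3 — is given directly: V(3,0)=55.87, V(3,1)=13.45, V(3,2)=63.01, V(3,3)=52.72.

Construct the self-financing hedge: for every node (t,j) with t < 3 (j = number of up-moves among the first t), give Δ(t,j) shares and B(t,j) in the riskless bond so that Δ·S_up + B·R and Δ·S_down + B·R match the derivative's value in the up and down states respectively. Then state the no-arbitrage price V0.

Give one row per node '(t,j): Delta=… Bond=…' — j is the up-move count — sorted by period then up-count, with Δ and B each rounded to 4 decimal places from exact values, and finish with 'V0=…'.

(0,0): Delta=0.3489 Bond=19.1847
(1,0): Delta=-0.0961 Bond=32.4964
(1,1): Delta=0.6536 Bond=6.6718
(2,0): Delta=-3.0460 Bond=96.1599
(2,1): Delta=1.9236 Bond=-40.7781
(2,2): Delta=-0.2159 Bond=68.2872
V0=30.3504

Since d<R<u, set p* = (R−d)/(u−d) = 0.4412; price each node as the discounted p*-expectation of its children.
Payoff layer (t=3): V(3,0)=55.8700, V(3,1)=13.4500, V(3,2)=63.0100, V(3,3)=52.7200
(2,0): S=20.4800. Δ = (V_up−V_dn)/(S_up−S_dn) = (13.4500−55.8700)/(30.3104−16.3840) = -3.0460. V = [p*·13.4500 + (1−p*)·55.8700]/1.1 = 33.7775. B = V − Δ·S = 96.1599.
(2,1): S=37.8880. Δ = (V_up−V_dn)/(S_up−S_dn) = (63.0100−13.4500)/(56.0742−30.3104) = 1.9236. V = [p*·63.0100 + (1−p*)·13.4500]/1.1 = 32.1043. B = V − Δ·S = -40.7781.
(2,2): S=70.0928. Δ = (V_up−V_dn)/(S_up−S_dn) = (52.7200−63.0100)/(103.7373−56.0742) = -0.2159. V = [p*·52.7200 + (1−p*)·63.0100]/1.1 = 53.1548. B = V − Δ·S = 68.2872.
(1,0): S=25.6000. Δ = (V_up−V_dn)/(S_up−S_dn) = (32.1043−33.7775)/(37.8880−20.4800) = -0.0961. V = [p*·32.1043 + (1−p*)·33.7775]/1.1 = 30.0358. B = V − Δ·S = 32.4964.
(1,1): S=47.3600. Δ = (V_up−V_dn)/(S_up−S_dn) = (53.1548−32.1043)/(70.0928−37.8880) = 0.6536. V = [p*·53.1548 + (1−p*)·32.1043]/1.1 = 37.6284. B = V − Δ·S = 6.6718.
(0,0): S=32.0000. Δ = (V_up−V_dn)/(S_up−S_dn) = (37.6284−30.0358)/(47.3600−25.6000) = 0.3489. V = [p*·37.6284 + (1−p*)·30.0358]/1.1 = 30.3504. B = V − Δ·S = 19.1847.
Each (Δ,B) replicates both successor values, so the strategy is self-financing and V0 is arbitrage-free.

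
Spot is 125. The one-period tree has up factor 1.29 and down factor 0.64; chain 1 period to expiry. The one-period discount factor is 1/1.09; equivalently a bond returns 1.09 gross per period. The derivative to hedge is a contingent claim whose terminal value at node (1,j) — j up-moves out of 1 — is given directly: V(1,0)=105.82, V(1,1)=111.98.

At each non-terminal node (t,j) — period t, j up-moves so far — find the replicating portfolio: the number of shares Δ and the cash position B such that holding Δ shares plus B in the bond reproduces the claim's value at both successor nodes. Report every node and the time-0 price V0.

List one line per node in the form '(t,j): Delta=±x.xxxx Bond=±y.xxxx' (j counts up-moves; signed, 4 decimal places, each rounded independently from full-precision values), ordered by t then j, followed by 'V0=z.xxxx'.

(0,0): Delta=0.0758 Bond=91.5181
V0=100.9951

Under the risk-neutral measure, an up-move has probability p* = (R−d)/(u−d) = 0.6923 and values discount at R = 1.09.
Terminal payoffs: V(1,0)=105.8200, V(1,1)=111.9800
  t=0,j=0: stock 125.0000 → up 161.2500 (V=111.9800), down 80.0000 (V=105.8200). Price 100.9951; hedge Δ=0.0758, bond B=91.5181.
Each (Δ,B) replicates both successor values, so the strategy is self-financing and V0 is arbitrage-free.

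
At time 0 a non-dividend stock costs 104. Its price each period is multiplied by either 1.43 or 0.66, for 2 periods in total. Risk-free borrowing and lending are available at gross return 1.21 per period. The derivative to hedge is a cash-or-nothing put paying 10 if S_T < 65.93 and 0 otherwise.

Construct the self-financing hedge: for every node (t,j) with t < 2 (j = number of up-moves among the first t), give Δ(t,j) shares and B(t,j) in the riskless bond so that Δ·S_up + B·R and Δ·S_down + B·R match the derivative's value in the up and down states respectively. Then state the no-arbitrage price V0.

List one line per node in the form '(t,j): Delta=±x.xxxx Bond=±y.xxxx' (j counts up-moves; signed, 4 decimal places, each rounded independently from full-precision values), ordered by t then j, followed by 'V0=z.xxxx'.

(0,0): Delta=-0.0295 Bond=3.6242
(1,0): Delta=-0.1892 Bond=15.3483
(1,1): Delta=0.0000 Bond=0.0000
V0=0.5576

Risk-neutral probability p* = (R−d)/(u−d) = (1.21−0.66)/(1.43−0.66) = 0.7143.
Terminal values V(2,·): V(2,0)=10.0000, V(2,1)=0.0000, V(2,2)=0.0000
Node (1,0) S=68.6400: V=(p*·0.0000+(1−p*)·10.0000)/1.21=2.3613; Δ=(0.0000−10.0000)/(98.1552−45.3024)=-0.1892; B=V−Δ·S=15.3483
Node (1,1) S=148.7200: V=(p*·0.0000+(1−p*)·0.0000)/1.21=0.0000; Δ=(0.0000−0.0000)/(212.6696−98.1552)=0.0000; B=V−Δ·S=0.0000
Node (0,0) S=104.0000: V=(p*·0.0000+(1−p*)·2.3613)/1.21=0.5576; Δ=(0.0000−2.3613)/(148.7200−68.6400)=-0.0295; B=V−Δ·S=3.6242
Self-financing check: at every node Δ·S+B equals the discounted successor values.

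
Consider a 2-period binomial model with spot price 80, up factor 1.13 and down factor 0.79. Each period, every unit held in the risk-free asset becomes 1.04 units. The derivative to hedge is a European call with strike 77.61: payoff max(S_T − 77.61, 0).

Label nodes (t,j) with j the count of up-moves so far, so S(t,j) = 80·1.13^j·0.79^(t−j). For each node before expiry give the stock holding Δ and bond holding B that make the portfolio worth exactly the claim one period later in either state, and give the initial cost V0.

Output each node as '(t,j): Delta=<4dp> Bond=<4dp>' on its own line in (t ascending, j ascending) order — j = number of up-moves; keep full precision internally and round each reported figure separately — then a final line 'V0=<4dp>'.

(0,0): Delta=0.6379 Bond=-38.7661
(1,0): Delta=0.0000 Bond=0.0000
(1,1): Delta=0.7985 Bond=-54.8308
V0=12.2678

Under the risk-neutral measure, an up-move has probability p* = (R−d)/(u−d) = 0.7353 and values discount at R = 1.04.
At expiry t=2: V(2,0)=0.0000, V(2,1)=0.0000, V(2,2)=24.5420
Node (1,0) S=63.2000: V=(p*·0.0000+(1−p*)·0.0000)/1.04=0.0000; Δ=(0.0000−0.0000)/(71.4160−49.9280)=0.0000; B=V−Δ·S=0.0000
Node (1,1) S=90.4000: V=(p*·24.5420+(1−p*)·0.0000)/1.04=17.3515; Δ=(24.5420−0.0000)/(102.1520−71.4160)=0.7985; B=V−Δ·S=-54.8308
Node (0,0) S=80.0000: V=(p*·17.3515+(1−p*)·0.0000)/1.04=12.2678; Δ=(17.3515−0.0000)/(90.4000−63.2000)=0.6379; B=V−Δ·S=-38.7661
The time-0 hedge costs 12.2678, which is the no-arbitrage price.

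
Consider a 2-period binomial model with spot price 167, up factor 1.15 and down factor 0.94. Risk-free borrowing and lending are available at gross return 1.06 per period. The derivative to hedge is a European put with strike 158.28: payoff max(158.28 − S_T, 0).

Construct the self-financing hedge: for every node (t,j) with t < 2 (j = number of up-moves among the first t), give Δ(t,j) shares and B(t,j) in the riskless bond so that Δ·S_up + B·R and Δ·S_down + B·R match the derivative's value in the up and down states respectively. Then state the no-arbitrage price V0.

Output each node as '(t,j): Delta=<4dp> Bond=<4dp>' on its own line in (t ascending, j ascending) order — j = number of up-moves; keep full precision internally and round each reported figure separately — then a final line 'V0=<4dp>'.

The replicating-portfolio and risk-neutral prices coincide; use p* = (1.06−0.94)/(1.15−0.94) = 0.5714 for the latter.
Terminal values V(2,·): V(2,0)=10.7188, V(2,1)=0.0000, V(2,2)=0.0000
  t=1,j=0: stock 156.9800 → up 180.5270 (V=0.0000), down 147.5612 (V=10.7188). Price 4.3337; hedge Δ=-0.3251, bond B=55.3757.
  t=1,j=1: stock 192.0500 → up 220.8575 (V=0.0000), down 180.5270 (V=0.0000). Price 0.0000; hedge Δ=0.0000, bond B=0.0000.
  t=0,j=0: stock 167.0000 → up 192.0500 (V=0.0000), down 156.9800 (V=4.3337). Price 1.7522; hedge Δ=-0.1236, bond B=22.3891.
The time-0 hedge costs 1.7522, which is the no-arbitrage price.

(0,0): Delta=-0.1236 Bond=22.3891
(1,0): Delta=-0.3251 Bond=55.3757
(1,1): Delta=0.0000 Bond=0.0000
V0=1.7522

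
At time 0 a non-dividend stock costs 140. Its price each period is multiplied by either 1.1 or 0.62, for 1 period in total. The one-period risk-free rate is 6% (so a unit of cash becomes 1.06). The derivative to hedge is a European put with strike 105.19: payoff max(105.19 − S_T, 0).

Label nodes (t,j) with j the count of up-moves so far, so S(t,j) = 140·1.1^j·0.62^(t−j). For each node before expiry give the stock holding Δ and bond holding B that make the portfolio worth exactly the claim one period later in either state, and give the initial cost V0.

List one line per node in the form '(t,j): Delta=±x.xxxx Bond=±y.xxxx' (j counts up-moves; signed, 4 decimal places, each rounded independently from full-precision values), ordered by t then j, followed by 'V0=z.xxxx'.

(0,0): Delta=-0.2737 Bond=39.7583
V0=1.4458

The replicating-portfolio and risk-neutral prices coincide; use p* = (1.06−0.62)/(1.1−0.62) = 0.9167 for the latter.
Payoff layer (t=1): V(1,0)=18.3900, V(1,1)=0.0000
  t=0,j=0: stock 140.0000 → up 154.0000 (V=0.0000), down 86.8000 (V=18.3900). Price 1.4458; hedge Δ=-0.2737, bond B=39.7583.
The time-0 hedge costs 1.4458, which is the no-arbitrage price.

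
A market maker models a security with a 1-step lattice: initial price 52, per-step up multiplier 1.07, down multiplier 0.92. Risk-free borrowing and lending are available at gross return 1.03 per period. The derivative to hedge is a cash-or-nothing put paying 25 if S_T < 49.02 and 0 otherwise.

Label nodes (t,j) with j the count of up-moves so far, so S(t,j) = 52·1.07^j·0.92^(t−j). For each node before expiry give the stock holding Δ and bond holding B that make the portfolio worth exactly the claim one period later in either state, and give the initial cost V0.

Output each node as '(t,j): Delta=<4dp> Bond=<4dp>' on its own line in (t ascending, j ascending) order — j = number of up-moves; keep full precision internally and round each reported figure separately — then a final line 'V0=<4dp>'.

No-arbitrage ⇒ martingale measure with p* = (R−d)/(u−d) = 0.7333.
Terminal values V(1,·): V(1,0)=25.0000, V(1,1)=0.0000
  t=0,j=0: stock 52.0000 → up 55.6400 (V=0.0000), down 47.8400 (V=25.0000). Price 6.4725; hedge Δ=-3.2051, bond B=173.1392.
Check: Δ(0,0)·S0 + B(0,0) = 6.4725 = V0.

(0,0): Delta=-3.2051 Bond=173.1392
V0=6.4725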